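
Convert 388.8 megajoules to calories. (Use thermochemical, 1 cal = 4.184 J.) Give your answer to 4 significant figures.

9.293 × 10^7 calories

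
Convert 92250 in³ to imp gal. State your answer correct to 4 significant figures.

1 cubic inch = 0.00360465 imperial gallons.
So 92250 × 0.00360465 ≈ 332.5 imp gal.

332.5 imp gal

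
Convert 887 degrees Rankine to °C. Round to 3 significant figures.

°R = (°C + 273.15) × 9/5.
Applying the formula gives 220 °C.

220 degrees Celsius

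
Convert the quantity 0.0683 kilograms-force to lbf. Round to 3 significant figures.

1 kilogram-force = 2.20462 lbf.
Then 0.0683 × 2.20462 ≈ 0.151 lbf.

0.151 lbf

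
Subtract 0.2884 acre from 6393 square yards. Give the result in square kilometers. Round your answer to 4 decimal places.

0.0042 square kilometers

6393 yd² = 0.00534536 km² and 0.2884 acre = 0.00116711 km².
0.00534536 − 0.00116711 ≈ 0.0042 km².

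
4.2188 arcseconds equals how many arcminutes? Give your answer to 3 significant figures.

1 arcsec = 0.0166667 arcminutes.
Thus 4.2188 × 0.0166667 ≈ 0.0703 arcmin.

0.0703 arcminutes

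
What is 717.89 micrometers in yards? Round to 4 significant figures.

1 μm = 1.09361e-6 yards.
So 717.89 × 1.09361e-6 ≈ 0.0007851 yd.

0.0007851 yd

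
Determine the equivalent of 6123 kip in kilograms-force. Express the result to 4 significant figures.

2.777e+6 kilograms-force

1 kip = 453.592 kgf.
6123 × 453.592 ≈ 2.777e+6 kgf.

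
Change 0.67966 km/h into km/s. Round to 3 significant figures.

0.000189 km/s

1 km/h = 0.000277778 km/s.
Then 0.67966 × 0.000277778 ≈ 0.000189 km/s.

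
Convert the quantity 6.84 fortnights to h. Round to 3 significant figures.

1 fortnight = 336.000 h.
Then 6.84 × 336.000 ≈ 2300 h.

2300 hours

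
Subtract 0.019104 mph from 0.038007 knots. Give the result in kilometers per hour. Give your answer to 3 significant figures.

0.0396 km/h

0.038007 kn = 0.0703890 km/h and 0.019104 mph = 0.0307449 km/h.
0.0703890 − 0.0307449 ≈ 0.0396 km/h.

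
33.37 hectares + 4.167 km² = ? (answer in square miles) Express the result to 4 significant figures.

1.738 mi²

33.37 ha = 0.128842 mi² and 4.167 km² = 1.60889 mi².
0.128842 + 1.60889 ≈ 1.738 mi².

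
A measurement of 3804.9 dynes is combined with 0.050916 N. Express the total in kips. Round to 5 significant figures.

2.0000 × 10^-5 kip

3804.9 dyn = 8.55376 × 10^-6 kip and 0.050916 N = 1.14464 × 10^-5 kip.
8.55376 × 10^-6 + 1.14464 × 10^-5 ≈ 2.0000 × 10^-5 kip.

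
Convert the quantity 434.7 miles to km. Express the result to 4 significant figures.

699.6 km

1 mi = 1.60934 km.
Then 434.7 × 1.60934 ≈ 699.6 km.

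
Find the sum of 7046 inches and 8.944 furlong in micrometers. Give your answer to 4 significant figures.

1.978 × 10^9 μm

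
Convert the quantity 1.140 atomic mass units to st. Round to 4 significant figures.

2.981 × 10^-28 st

1 u = 2.61490 × 10^-28 stone.
Thus 1.140 × 2.61490 × 10^-28 ≈ 2.981 × 10^-28 st.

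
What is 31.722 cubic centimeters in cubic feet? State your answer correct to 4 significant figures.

1 cm³ = 3.53147e-5 ft³.
Thus 31.722 × 3.53147e-5 ≈ 0.001120 ft³.

0.001120 ft³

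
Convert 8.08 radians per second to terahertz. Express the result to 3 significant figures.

1.29e-12 terahertz

1 rad/s = 1.59155e-13 THz.
8.08 × 1.59155e-13 ≈ 1.29e-12 THz.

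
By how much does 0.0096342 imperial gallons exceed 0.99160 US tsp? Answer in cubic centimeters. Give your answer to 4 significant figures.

0.0096342 imp gal = 43.7979 cm³ and 0.99160 US tsp = 4.88752 cm³.
43.7979 − 4.88752 ≈ 38.91 cm³.

38.91 cm³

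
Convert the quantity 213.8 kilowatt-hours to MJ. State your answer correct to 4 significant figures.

1 kWh = 3.60000 MJ.
Then 213.8 × 3.60000 ≈ 769.7 MJ.

769.7 megajoules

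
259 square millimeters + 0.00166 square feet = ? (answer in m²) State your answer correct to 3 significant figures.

259 mm² = 0.000259000 m² and 0.00166 ft² = 0.000154219 m².
0.000259000 + 0.000154219 ≈ 0.000413 m².

0.000413 m²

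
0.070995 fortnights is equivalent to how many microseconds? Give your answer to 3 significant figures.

1 fortnight = 1.20960e+12 μs.
Thus 0.070995 × 1.20960e+12 ≈ 8.59e+10 μs.

8.59e+10 μs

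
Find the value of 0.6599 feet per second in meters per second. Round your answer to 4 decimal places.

1 ft/s = 0.304800 meters per second.
So 0.6599 × 0.304800 ≈ 0.2011 m/s.

0.2011 m/s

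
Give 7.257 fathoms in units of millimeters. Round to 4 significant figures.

13270 mm

1 fathom = 1828.80 millimeters.
So 7.257 × 1828.80 ≈ 13270 mm.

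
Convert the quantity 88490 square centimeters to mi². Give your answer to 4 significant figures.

3.417 × 10^-6 mi²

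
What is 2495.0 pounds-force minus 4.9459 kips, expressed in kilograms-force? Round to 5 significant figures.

2495.0 lbf = 1131.71 kgf and 4.9459 kip = 2243.42 kgf.
1131.71 − 2243.42 ≈ -1111.7 kgf.

-1111.7 kgf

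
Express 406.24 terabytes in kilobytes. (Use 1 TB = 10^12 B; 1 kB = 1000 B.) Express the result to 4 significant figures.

4.062e+11 kB

1 TB = 1.00000e+9 kB.
Thus 406.24 × 1.00000e+9 ≈ 4.062e+11 kB.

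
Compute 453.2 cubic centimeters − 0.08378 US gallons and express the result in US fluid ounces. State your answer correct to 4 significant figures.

4.601 US fl oz

453.2 cm³ = 15.3245 US fl oz and 0.08378 US gal = 10.7238 US fl oz.
15.3245 − 10.7238 ≈ 4.601 US fl oz.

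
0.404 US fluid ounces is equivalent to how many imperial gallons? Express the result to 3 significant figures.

1 US fluid ounce = 0.00650527 imperial gallons.
So 0.404 × 0.00650527 ≈ 0.00263 imp gal.

0.00263 imperial gallons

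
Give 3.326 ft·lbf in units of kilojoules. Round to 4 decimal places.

1 ft·lbf = 0.00135582 kilojoules.
Thus 3.326 × 0.00135582 ≈ 0.0045 kJ.

0.0045 kilojoules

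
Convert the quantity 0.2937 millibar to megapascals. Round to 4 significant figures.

1 mbar = 0.000100000 megapascals.
Then 0.2937 × 0.000100000 ≈ 2.937 × 10^-5 MPa.

2.937 × 10^-5 megapascals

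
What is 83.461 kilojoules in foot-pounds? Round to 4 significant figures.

61560 ft·lbf

1 kJ = 737.562 foot-pounds.
Thus 83.461 × 737.562 ≈ 61560 ft·lbf.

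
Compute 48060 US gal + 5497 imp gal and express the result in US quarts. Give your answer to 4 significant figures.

48060 US gal = 192240 US qt and 5497 imp gal = 26406.5 US qt.
192240 + 26406.5 ≈ 218600 US qt.

218600 US qt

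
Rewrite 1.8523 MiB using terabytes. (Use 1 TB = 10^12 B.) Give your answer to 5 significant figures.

1 MiB = 1.04858e-6 terabytes.
Thus 1.8523 × 1.04858e-6 ≈ 1.9423e-6 TB.

1.9423e-6 terabytes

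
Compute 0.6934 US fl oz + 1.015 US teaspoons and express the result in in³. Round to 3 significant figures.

0.6934 US fl oz = 1.25137 in³ and 1.015 US tsp = 0.305293 in³.
1.25137 + 0.305293 ≈ 1.56 in³.

1.56 cubic inches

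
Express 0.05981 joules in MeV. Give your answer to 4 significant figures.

1 J = 6.24151 × 10^12 MeV.
0.05981 × 6.24151 × 10^12 ≈ 3.733 × 10^11 MeV.

3.733 × 10^11 megaelectronvolts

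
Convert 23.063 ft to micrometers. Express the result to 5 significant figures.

1 foot = 304800 μm.
Then 23.063 × 304800 ≈ 7.0296e+6 μm.

7.0296e+6 μm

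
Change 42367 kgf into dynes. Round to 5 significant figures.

1 kilogram-force = 980665 dyn.
Then 42367 × 980665 ≈ 4.1548e+10 dyn.

4.1548e+10 dyn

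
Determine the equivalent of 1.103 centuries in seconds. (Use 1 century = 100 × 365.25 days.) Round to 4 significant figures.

3.481e+9 seconds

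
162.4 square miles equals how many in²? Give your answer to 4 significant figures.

1 square mile = 4.01449 × 10^9 square inches.
Then 162.4 × 4.01449 × 10^9 ≈ 6.520 × 10^11 in².

6.520 × 10^11 in²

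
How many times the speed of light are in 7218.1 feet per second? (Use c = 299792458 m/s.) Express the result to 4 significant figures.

7.339 × 10^-6 times the speed of light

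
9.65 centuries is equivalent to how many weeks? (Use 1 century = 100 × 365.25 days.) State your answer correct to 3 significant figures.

1 century = 5217.86 weeks.
Thus 9.65 × 5217.86 ≈ 50400 wk.

50400 wk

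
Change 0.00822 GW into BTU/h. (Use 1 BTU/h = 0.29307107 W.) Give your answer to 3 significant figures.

2.80e+7 BTU/h

1 GW = 3.41214e+9 BTU/h.
Then 0.00822 × 3.41214e+9 ≈ 2.80e+7 BTU/h.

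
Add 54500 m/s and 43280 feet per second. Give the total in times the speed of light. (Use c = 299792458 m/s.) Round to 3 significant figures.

0.000226 times the speed of light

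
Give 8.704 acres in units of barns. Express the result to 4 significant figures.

3.522e+32 barns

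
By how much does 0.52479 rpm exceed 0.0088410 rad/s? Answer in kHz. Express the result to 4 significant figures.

7.339e-6 kHz

0.52479 rpm = 8.74650e-6 kHz and 0.0088410 rad/s = 1.40709e-6 kHz.
8.74650e-6 − 1.40709e-6 ≈ 7.339e-6 kHz.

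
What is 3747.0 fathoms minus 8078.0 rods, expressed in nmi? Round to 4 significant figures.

3747.0 fathom = 3.70006 nmi and 8078.0 rod = 21.9362 nmi.
3.70006 − 21.9362 ≈ -18.24 nmi.

-18.24 nautical miles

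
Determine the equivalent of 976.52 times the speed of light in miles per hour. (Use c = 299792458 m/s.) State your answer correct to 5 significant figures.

1 c = 6.70617e+8 miles per hour.
Thus 976.52 × 6.70617e+8 ≈ 6.5487e+11 mph.

6.5487e+11 mph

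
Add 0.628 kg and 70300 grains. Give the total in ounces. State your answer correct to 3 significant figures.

183 oz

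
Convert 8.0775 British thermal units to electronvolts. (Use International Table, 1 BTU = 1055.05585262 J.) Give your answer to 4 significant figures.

1 BTU = 6.58514e+21 electronvolts.
8.0775 × 6.58514e+21 ≈ 5.319e+22 eV.

5.319e+22 eV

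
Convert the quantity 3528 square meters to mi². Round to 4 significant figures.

1 square meter = 3.86102e-7 mi².
3528 × 3.86102e-7 ≈ 0.001362 mi².

0.001362 mi²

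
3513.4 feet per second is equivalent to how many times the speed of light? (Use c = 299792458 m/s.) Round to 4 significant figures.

3.572 × 10^-6 c

1 foot per second = 1.01670 × 10^-9 c.
Then 3513.4 × 1.01670 × 10^-9 ≈ 3.572 × 10^-6 c.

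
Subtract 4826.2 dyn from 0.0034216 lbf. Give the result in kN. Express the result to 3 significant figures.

0.0034216 lbf = 1.52200e-5 kN and 4826.2 dyn = 4.82620e-5 kN.
1.52200e-5 − 4.82620e-5 ≈ -3.30e-5 kN.

-3.30e-5 kN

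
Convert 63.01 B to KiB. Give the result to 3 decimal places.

0.062 KiB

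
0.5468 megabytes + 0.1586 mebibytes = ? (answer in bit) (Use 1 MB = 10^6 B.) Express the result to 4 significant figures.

5.705 × 10^6 bits

0.5468 MB = 4.37440 × 10^6 bit and 0.1586 MiB = 1.33043 × 10^6 bit.
4.37440 × 10^6 + 1.33043 × 10^6 ≈ 5.705 × 10^6 bit.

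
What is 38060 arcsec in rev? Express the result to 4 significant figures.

0.02937 revolutions

1 arcsecond = 7.71605e-7 rev.
38060 × 7.71605e-7 ≈ 0.02937 rev.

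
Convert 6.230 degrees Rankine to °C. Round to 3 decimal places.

°R = (°C + 273.15) × 9/5.
Applying the formula gives -269.689 °C.

-269.689 °C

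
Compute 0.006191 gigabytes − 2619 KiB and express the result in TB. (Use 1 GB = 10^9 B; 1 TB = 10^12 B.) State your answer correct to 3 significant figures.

0.006191 GB = 6.19100 × 10^-6 TB and 2619 KiB = 2.68186 × 10^-6 TB.
6.19100 × 10^-6 − 2.68186 × 10^-6 ≈ 3.51 × 10^-6 TB.

3.51 × 10^-6 terabytes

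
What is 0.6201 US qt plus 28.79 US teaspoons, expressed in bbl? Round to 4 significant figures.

0.004584 bbl

0.6201 US qt = 0.00369107 bbl and 28.79 US tsp = 0.000892547 bbl.
0.00369107 + 0.000892547 ≈ 0.004584 bbl.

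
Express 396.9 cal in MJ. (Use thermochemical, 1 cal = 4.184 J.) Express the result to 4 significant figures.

0.001661 MJ

1 calorie = 4.18400 × 10^-6 megajoules.
Thus 396.9 × 4.18400 × 10^-6 ≈ 0.001661 MJ.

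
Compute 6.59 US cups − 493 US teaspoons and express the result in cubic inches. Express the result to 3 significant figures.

6.59 US cup = 95.1431 in³ and 493 US tsp = 148.285 in³.
95.1431 − 148.285 ≈ -53.1 in³.

-53.1 cubic inches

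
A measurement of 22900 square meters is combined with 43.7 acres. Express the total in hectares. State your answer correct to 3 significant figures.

22900 m² = 2.29000 ha and 43.7 acre = 17.6848 ha.
2.29000 + 17.6848 ≈ 20.0 ha.

20.0 hectares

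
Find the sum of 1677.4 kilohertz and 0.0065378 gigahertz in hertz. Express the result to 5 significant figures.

1677.4 kHz = 1.67740e+6 Hz and 0.0065378 GHz = 6.53780e+6 Hz.
1.67740e+6 + 6.53780e+6 ≈ 8.2152e+6 Hz.

8.2152e+6 hertz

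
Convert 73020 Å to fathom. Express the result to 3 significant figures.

1 Å = 5.46807e-11 fathom.
Thus 73020 × 5.46807e-11 ≈ 3.99e-6 fathom.

3.99e-6 fathoms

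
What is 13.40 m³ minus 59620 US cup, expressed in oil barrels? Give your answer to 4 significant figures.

-4.437 bbl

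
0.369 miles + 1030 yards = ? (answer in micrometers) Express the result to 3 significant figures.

1.54e+9 μm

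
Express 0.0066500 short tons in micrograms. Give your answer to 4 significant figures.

6.033e+9 μg

1 short ton = 9.07185e+11 micrograms.
0.0066500 × 9.07185e+11 ≈ 6.033e+9 μg.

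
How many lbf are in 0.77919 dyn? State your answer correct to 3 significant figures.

1.75e-6 lbf

1 dyne = 2.24809e-6 lbf.
So 0.77919 × 2.24809e-6 ≈ 1.75e-6 lbf.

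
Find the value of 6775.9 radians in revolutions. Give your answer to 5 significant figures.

1078.4 rev

1 radian = 0.159155 rev.
Thus 6775.9 × 0.159155 ≈ 1078.4 rev.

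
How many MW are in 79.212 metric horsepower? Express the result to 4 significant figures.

1 metric horsepower = 0.000735499 MW.
So 79.212 × 0.000735499 ≈ 0.05826 MW.

0.05826 megawatts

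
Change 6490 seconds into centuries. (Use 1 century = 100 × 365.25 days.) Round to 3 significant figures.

2.06 × 10^-6 century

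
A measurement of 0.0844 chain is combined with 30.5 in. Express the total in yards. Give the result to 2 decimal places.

2.70 yd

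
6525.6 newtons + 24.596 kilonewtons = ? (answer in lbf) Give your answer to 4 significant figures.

6996 lbf

6525.6 N = 1467.01 lbf and 24.596 kN = 5529.40 lbf.
1467.01 + 5529.40 ≈ 6996 lbf.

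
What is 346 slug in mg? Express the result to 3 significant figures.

5.05 × 10^9 milligrams

1 slug = 1.45939 × 10^7 mg.
So 346 × 1.45939 × 10^7 ≈ 5.05 × 10^9 mg.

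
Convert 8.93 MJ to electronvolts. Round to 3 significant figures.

5.57 × 10^25 electronvolts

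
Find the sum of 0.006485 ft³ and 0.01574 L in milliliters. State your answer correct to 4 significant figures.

199.4 mL

0.006485 ft³ = 183.635 mL and 0.01574 L = 15.7400 mL.
183.635 + 15.7400 ≈ 199.4 mL.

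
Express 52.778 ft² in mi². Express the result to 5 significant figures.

1 ft² = 3.58701e-8 mi².
So 52.778 × 3.58701e-8 ≈ 1.8932e-6 mi².

1.8932e-6 mi²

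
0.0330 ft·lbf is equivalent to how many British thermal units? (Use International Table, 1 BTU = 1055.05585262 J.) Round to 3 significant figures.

1 ft·lbf = 0.00128507 BTU.
Thus 0.0330 × 0.00128507 ≈ 4.24 × 10^-5 BTU.

4.24 × 10^-5 BTU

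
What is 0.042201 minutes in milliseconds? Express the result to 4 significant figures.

1 minute = 60000.0 milliseconds.
Then 0.042201 × 60000.0 ≈ 2532 ms.

2532 ms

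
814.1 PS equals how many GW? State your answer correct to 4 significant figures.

1 metric horsepower = 7.35499e-7 gigawatts.
814.1 × 7.35499e-7 ≈ 0.0005988 GW.

0.0005988 GW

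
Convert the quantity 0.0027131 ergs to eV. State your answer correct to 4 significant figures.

1.693e+9 electronvolts

1 erg = 6.24151e+11 electronvolts.
So 0.0027131 × 6.24151e+11 ≈ 1.693e+9 eV.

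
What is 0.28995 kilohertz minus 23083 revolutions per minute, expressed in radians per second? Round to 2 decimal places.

-595.44 radians per second

0.28995 kHz = 1821.81 rad/s and 23083 rpm = 2417.25 rad/s.
1821.81 − 2417.25 ≈ -595.44 rad/s.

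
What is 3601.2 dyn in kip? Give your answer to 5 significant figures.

8.0958e-6 kip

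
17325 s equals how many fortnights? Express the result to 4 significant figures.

0.01432 fortnight

1 second = 8.26720e-7 fortnights.
So 17325 × 8.26720e-7 ≈ 0.01432 fortnight.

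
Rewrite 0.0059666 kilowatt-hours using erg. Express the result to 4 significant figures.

1 kWh = 3.60000e+13 erg.
Then 0.0059666 × 3.60000e+13 ≈ 2.148e+11 erg.

2.148e+11 ergs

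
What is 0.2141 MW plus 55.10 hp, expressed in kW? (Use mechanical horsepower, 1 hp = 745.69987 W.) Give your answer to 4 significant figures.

255.2 kilowatts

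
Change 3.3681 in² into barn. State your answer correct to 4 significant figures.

2.173 × 10^25 barn

1 square inch = 6.45160 × 10^24 barn.
Then 3.3681 × 6.45160 × 10^24 ≈ 2.173 × 10^25 barn.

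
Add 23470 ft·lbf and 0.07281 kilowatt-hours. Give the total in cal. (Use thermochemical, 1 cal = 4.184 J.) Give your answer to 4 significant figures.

23470 ft·lbf = 7605.41 cal and 0.07281 kWh = 62647.2 cal.
7605.41 + 62647.2 ≈ 70250 cal.

70250 cal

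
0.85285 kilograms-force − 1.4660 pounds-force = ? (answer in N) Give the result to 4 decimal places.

1.8425 N

0.85285 kgf = 8.36360 N and 1.4660 lbf = 6.52109 N.
8.36360 − 6.52109 ≈ 1.8425 N.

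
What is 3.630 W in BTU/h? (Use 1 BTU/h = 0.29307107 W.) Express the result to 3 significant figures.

12.4 BTU/h

1 watt = 3.41214 BTU per hour.
3.630 × 3.41214 ≈ 12.4 BTU/h.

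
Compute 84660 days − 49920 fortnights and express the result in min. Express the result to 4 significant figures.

-8.845 × 10^8 min

84660 d = 1.21910 × 10^8 min and 49920 fortnight = 1.00639 × 10^9 min.
1.21910 × 10^8 − 1.00639 × 10^9 ≈ -8.845 × 10^8 min.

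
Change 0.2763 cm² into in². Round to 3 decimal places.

0.043 in²

1 cm² = 0.155000 in².
Thus 0.2763 × 0.155000 ≈ 0.043 in².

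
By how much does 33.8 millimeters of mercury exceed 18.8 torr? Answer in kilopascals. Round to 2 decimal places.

2.00 kPa

33.8 mmHg = 4.50630 kPa and 18.8 torr = 2.50646 kPa.
4.50630 − 2.50646 ≈ 2.00 kPa.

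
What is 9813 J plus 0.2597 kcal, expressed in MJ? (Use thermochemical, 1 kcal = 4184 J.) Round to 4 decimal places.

0.0109 MJ

9813 J = 0.00981300 MJ and 0.2597 kcal = 0.00108658 MJ.
0.00981300 + 0.00108658 ≈ 0.0109 MJ.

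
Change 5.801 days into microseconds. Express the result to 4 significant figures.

1 day = 8.64000e+10 μs.
So 5.801 × 8.64000e+10 ≈ 5.012e+11 μs.

5.012e+11 μs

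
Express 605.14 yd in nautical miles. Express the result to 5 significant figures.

0.29878 nmi

1 yd = 0.000493737 nautical miles.
So 605.14 × 0.000493737 ≈ 0.29878 nmi.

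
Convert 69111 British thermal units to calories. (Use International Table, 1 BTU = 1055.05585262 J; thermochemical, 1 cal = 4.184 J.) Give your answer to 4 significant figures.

1.743e+7 cal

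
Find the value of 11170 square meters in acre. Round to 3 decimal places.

2.760 acres

1 m² = 0.000247105 acre.
So 11170 × 0.000247105 ≈ 2.760 acre.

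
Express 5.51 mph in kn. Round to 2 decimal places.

4.79 kn

1 mph = 0.868976 kn.
So 5.51 × 0.868976 ≈ 4.79 kn.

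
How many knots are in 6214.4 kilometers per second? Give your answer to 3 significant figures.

1 km/s = 1943.84 kn.
6214.4 × 1943.84 ≈ 1.21 × 10^7 kn.

1.21 × 10^7 knots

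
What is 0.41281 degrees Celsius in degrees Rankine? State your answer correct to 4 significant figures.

492.4 °R

°R = (°C + 273.15) × 9/5.
Applying the formula gives 492.4 °R.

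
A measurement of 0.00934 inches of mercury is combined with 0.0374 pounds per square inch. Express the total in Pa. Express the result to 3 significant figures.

289 pascals

0.00934 inHg = 31.6289 Pa and 0.0374 psi = 257.864 Pa.
31.6289 + 257.864 ≈ 289 Pa.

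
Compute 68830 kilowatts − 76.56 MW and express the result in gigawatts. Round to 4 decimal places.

68830 kW = 0.0688300 GW and 76.56 MW = 0.0765600 GW.
0.0688300 − 0.0765600 ≈ -0.0077 GW.

-0.0077 GW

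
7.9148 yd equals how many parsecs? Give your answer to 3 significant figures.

1 yd = 2.96337e-17 pc.
Thus 7.9148 × 2.96337e-17 ≈ 2.35e-16 pc.

2.35e-16 parsecs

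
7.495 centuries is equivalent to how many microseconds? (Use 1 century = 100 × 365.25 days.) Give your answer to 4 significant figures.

2.365 × 10^16 μs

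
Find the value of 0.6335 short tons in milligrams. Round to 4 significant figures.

1 short ton = 9.07185e+8 mg.
Then 0.6335 × 9.07185e+8 ≈ 5.747e+8 mg.

5.747e+8 mg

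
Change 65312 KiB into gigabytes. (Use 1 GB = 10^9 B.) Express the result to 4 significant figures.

0.06688 GB

1 KiB = 1.02400e-6 gigabytes.
Thus 65312 × 1.02400e-6 ≈ 0.06688 GB.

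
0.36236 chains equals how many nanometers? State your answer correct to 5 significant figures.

7.2895 × 10^9 nm

1 chain = 2.01168 × 10^10 nanometers.
0.36236 × 2.01168 × 10^10 ≈ 7.2895 × 10^9 nm.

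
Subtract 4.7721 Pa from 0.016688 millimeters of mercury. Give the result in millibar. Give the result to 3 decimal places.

-0.025 mbar

0.016688 mmHg = 0.0222488 mbar and 4.7721 Pa = 0.0477210 mbar.
0.0222488 − 0.0477210 ≈ -0.025 mbar.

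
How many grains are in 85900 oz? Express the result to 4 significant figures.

1 ounce = 437.500 grains.
Thus 85900 × 437.500 ≈ 3.758e+7 gr.

3.758e+7 gr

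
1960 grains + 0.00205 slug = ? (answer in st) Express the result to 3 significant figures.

0.0247 stone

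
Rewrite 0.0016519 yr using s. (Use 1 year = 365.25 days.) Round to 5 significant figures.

52130 s

1 yr = 3.15576e+7 s.
0.0016519 × 3.15576e+7 ≈ 52130 s.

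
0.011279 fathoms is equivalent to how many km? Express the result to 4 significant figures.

1 fathom = 0.00182880 km.
Then 0.011279 × 0.00182880 ≈ 2.063 × 10^-5 km.

2.063 × 10^-5 km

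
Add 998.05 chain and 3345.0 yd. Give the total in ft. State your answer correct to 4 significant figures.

998.05 chain = 65871.3 ft and 3345.0 yd = 10035.0 ft.
65871.3 + 10035.0 ≈ 75910 ft.

75910 ft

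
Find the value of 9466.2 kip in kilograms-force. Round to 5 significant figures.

1 kip = 453.592 kgf.
So 9466.2 × 453.592 ≈ 4.2938e+6 kgf.

4.2938e+6 kilograms-force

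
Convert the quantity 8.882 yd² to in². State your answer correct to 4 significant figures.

11510 in²

1 square yard = 1296.00 square inches.
8.882 × 1296.00 ≈ 11510 in².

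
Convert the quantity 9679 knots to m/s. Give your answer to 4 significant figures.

4979 m/s

1 knot = 0.514444 meters per second.
Thus 9679 × 0.514444 ≈ 4979 m/s.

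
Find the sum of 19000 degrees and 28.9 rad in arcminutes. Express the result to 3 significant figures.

1.24e+6 arcmin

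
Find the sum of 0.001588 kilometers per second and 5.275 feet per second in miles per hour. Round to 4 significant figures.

0.001588 km/s = 3.55225 mph and 5.275 ft/s = 3.59659 mph.
3.55225 + 3.59659 ≈ 7.149 mph.

7.149 miles per hour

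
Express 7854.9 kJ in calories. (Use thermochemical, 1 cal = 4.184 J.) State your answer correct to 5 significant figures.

1 kilojoule = 239.006 cal.
Thus 7854.9 × 239.006 ≈ 1.8774 × 10^6 cal.

1.8774 × 10^6 calories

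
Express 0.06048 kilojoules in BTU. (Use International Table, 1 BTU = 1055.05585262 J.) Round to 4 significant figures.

0.05732 BTU

1 kJ = 0.947817 British thermal units.
0.06048 × 0.947817 ≈ 0.05732 BTU.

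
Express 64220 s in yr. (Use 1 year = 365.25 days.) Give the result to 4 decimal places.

0.0020 yr

1 s = 3.16881 × 10^-8 years.
So 64220 × 3.16881 × 10^-8 ≈ 0.0020 yr.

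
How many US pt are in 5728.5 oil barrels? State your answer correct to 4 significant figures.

1 bbl = 336.000 US pints.
Then 5728.5 × 336.000 ≈ 1.925 × 10^6 US pt.

1.925 × 10^6 US pt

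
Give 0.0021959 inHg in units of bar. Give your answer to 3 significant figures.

1 inch of mercury = 0.0338639 bar.
0.0021959 × 0.0338639 ≈ 7.44e-5 bar.

7.44e-5 bar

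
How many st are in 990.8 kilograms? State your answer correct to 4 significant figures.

156.0 st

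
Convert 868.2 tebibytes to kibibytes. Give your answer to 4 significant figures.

9.322 × 10^11 kibibytes

1 TiB = 1.07374 × 10^9 KiB.
So 868.2 × 1.07374 × 10^9 ≈ 9.322 × 10^11 KiB.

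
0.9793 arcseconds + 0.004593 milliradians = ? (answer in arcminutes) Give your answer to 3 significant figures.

0.0321 arcmin

0.9793 arcsec = 0.0163217 arcmin and 0.004593 mrad = 0.0157896 arcmin.
0.0163217 + 0.0157896 ≈ 0.0321 arcmin.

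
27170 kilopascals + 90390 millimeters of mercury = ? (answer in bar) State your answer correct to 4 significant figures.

27170 kPa = 271.700 bar and 90390 mmHg = 120.510 bar.
271.700 + 120.510 ≈ 392.2 bar.

392.2 bar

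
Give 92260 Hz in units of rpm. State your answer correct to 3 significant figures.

1 Hz = 60.0000 revolutions per minute.
Then 92260 × 60.0000 ≈ 5.54e+6 rpm.

5.54e+6 revolutions per minute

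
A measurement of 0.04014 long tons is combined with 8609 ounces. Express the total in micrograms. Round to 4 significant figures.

2.848 × 10^11 μg

0.04014 long ton = 4.07841 × 10^10 μg and 8609 oz = 2.44061 × 10^11 μg.
4.07841 × 10^10 + 2.44061 × 10^11 ≈ 2.848 × 10^11 μg.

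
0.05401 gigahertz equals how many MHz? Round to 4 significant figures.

1 gigahertz = 1000.00 MHz.
So 0.05401 × 1000.00 ≈ 54.01 MHz.

54.01 megahertz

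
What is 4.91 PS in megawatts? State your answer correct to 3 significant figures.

1 PS = 0.000735499 megawatts.
4.91 × 0.000735499 ≈ 0.00361 MW.

0.00361 MW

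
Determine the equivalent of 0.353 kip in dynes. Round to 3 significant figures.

1 kip = 4.44822e+8 dynes.
0.353 × 4.44822e+8 ≈ 1.57e+8 dyn.

1.57e+8 dynes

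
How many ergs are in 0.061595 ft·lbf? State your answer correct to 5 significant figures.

1 ft·lbf = 1.35582e+7 ergs.
0.061595 × 1.35582e+7 ≈ 835120 erg.

835120 erg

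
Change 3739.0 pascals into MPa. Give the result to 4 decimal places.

0.0037 megapascals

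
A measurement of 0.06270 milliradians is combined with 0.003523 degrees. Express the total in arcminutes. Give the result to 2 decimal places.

0.43 arcminutes

0.06270 mrad = 0.215547 arcmin and 0.003523 ° = 0.211380 arcmin.
0.215547 + 0.211380 ≈ 0.43 arcmin.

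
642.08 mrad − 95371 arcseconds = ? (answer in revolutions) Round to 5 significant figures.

642.08 mrad = 0.102190 rev and 95371 arcsec = 0.0735887 rev.
0.102190 − 0.0735887 ≈ 0.028601 rev.

0.028601 rev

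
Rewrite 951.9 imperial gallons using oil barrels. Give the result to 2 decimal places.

1 imperial gallon = 0.0285940 oil barrels.
Thus 951.9 × 0.0285940 ≈ 27.22 bbl.

27.22 bbl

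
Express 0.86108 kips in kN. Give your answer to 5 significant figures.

1 kip = 4.44822 kilonewtons.
So 0.86108 × 4.44822 ≈ 3.8303 kN.

3.8303 kilonewtons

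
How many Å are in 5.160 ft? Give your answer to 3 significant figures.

1.57e+10 angstroms

1 foot = 3.04800e+9 Å.
5.160 × 3.04800e+9 ≈ 1.57e+10 Å.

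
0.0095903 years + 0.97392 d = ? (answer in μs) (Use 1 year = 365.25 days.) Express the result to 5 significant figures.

0.0095903 yr = 3.02647e+11 μs and 0.97392 d = 8.41467e+10 μs.
3.02647e+11 + 8.41467e+10 ≈ 3.8679e+11 μs.

3.8679e+11 microseconds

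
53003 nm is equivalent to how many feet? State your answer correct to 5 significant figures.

1 nanometer = 3.28084 × 10^-9 ft.
Then 53003 × 3.28084 × 10^-9 ≈ 0.00017389 ft.

0.00017389 ft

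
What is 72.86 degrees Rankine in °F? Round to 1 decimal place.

-386.8 °F

°R = °F + 459.67.
Applying the formula gives -386.8 °F.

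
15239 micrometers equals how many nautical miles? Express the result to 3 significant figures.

8.23e-6 nmi

1 μm = 5.39957e-10 nautical miles.
Thus 15239 × 5.39957e-10 ≈ 8.23e-6 nmi.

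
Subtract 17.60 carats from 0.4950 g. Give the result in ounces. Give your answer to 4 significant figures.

-0.1067 ounces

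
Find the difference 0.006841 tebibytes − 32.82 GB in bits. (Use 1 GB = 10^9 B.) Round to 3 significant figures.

0.006841 TiB = 6.01741e+10 bit and 32.82 GB = 2.62560e+11 bit.
6.01741e+10 − 2.62560e+11 ≈ -2.02e+11 bit.

-2.02e+11 bit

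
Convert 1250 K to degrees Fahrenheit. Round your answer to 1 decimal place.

1790.3 °F

K = (°F + 459.67) × 5/9.
Applying the formula gives 1790.3 °F.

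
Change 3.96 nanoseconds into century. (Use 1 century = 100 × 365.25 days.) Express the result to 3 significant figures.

1.25 × 10^-18 centuries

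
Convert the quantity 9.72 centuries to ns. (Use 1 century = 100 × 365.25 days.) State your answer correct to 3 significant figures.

1 century = 3.15576 × 10^18 ns.
Thus 9.72 × 3.15576 × 10^18 ≈ 3.07 × 10^19 ns.

3.07 × 10^19 ns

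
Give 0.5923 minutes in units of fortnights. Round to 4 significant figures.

1 min = 4.96032e-5 fortnight.
So 0.5923 × 4.96032e-5 ≈ 2.938e-5 fortnight.

2.938e-5 fortnight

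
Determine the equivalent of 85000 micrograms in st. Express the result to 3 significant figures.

1.34 × 10^-5 st

1 microgram = 1.57473 × 10^-10 st.
Thus 85000 × 1.57473 × 10^-10 ≈ 1.34 × 10^-5 st.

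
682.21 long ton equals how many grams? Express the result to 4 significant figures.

6.932 × 10^8 grams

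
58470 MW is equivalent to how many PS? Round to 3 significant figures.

7.95e+7 PS

1 megawatt = 1359.62 PS.
Then 58470 × 1359.62 ≈ 7.95e+7 PS.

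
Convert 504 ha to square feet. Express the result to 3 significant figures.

5.43 × 10^7 ft²

1 ha = 107639 ft².
Thus 504 × 107639 ≈ 5.43 × 10^7 ft².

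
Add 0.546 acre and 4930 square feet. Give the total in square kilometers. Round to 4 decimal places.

0.0027 km²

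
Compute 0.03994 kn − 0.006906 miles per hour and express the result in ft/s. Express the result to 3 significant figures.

0.0573 feet per second

0.03994 kn = 0.0674111 ft/s and 0.006906 mph = 0.0101288 ft/s.
0.0674111 − 0.0101288 ≈ 0.0573 ft/s.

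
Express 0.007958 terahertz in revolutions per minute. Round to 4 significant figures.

1 THz = 6.00000 × 10^13 rpm.
So 0.007958 × 6.00000 × 10^13 ≈ 4.775 × 10^11 rpm.

4.775 × 10^11 rpm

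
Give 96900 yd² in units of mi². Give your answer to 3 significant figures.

1 yd² = 3.22831 × 10^-7 mi².
Then 96900 × 3.22831 × 10^-7 ≈ 0.0313 mi².

0.0313 mi²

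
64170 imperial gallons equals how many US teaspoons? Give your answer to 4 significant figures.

5.919 × 10^7 US teaspoons

1 imp gal = 922.330 US tsp.
Then 64170 × 922.330 ≈ 5.919 × 10^7 US tsp.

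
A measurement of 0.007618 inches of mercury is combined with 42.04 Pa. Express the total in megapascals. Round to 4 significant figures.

6.784e-5 megapascals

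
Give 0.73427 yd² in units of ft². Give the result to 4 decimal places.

6.6084 square feet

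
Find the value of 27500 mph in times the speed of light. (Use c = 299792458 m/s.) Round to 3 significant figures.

1 mile per hour = 1.49116 × 10^-9 c.
So 27500 × 1.49116 × 10^-9 ≈ 4.10 × 10^-5 c.

4.10 × 10^-5 c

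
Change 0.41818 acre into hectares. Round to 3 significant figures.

0.169 ha

1 acre = 0.404686 ha.
So 0.41818 × 0.404686 ≈ 0.169 ha.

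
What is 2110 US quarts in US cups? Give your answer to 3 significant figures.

8440 US cup

1 US quart = 4.00000 US cups.
2110 × 4.00000 ≈ 8440 US cup.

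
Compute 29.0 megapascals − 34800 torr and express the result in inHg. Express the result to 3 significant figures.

7190 inHg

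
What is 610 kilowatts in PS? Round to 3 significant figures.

1 kilowatt = 1.35962 metric horsepower.
So 610 × 1.35962 ≈ 829 PS.

829 PS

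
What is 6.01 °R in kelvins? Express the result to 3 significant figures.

°R = K × 9/5.
Applying the formula gives 3.34 K.

3.34 K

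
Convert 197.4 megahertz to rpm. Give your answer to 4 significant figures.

1 MHz = 6.00000e+7 rpm.
Thus 197.4 × 6.00000e+7 ≈ 1.184e+10 rpm.

1.184e+10 rpm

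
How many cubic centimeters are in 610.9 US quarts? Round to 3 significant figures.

578000 cm³

1 US quart = 946.353 cm³.
Thus 610.9 × 946.353 ≈ 578000 cm³.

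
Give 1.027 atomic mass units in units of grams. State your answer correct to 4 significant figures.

1.705e-24 g

1 u = 1.66054e-24 grams.
So 1.027 × 1.66054e-24 ≈ 1.705e-24 g.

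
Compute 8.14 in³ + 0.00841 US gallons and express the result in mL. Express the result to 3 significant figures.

165 milliliters

8.14 in³ = 133.391 mL and 0.00841 US gal = 31.8353 mL.
133.391 + 31.8353 ≈ 165 mL.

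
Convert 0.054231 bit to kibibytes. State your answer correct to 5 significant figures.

1 bit = 0.000122070 KiB.
So 0.054231 × 0.000122070 ≈ 6.6200e-6 KiB.

6.6200e-6 KiB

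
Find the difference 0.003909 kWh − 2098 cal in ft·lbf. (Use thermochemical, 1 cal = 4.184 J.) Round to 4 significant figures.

3905 ft·lbf

0.003909 kWh = 10379.3 ft·lbf and 2098 cal = 6474.34 ft·lbf.
10379.3 − 6474.34 ≈ 3905 ft·lbf.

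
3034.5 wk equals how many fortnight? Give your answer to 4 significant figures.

1 wk = 0.500000 fortnight.
Then 3034.5 × 0.500000 ≈ 1517 fortnight.

1517 fortnights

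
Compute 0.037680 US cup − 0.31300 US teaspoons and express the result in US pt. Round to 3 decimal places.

0.037680 US cup = 0.0188400 US pt and 0.31300 US tsp = 0.00326042 US pt.
0.0188400 − 0.00326042 ≈ 0.016 US pt.

0.016 US pints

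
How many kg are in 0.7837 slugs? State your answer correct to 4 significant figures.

1 slug = 14.5939 kilograms.
0.7837 × 14.5939 ≈ 11.44 kg.

11.44 kg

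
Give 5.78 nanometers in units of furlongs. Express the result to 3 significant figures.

1 nm = 4.97097 × 10^-12 furlong.
Thus 5.78 × 4.97097 × 10^-12 ≈ 2.87 × 10^-11 furlong.

2.87 × 10^-11 furlong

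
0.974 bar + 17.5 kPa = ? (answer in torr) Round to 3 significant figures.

0.974 bar = 730.560 torr and 17.5 kPa = 131.261 torr.
730.560 + 131.261 ≈ 862 torr.

862 torr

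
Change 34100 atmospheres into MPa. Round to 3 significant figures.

3460 MPa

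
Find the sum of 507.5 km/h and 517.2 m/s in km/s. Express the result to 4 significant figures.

0.6582 km/s

507.5 km/h = 0.140972 km/s and 517.2 m/s = 0.517200 km/s.
0.140972 + 0.517200 ≈ 0.6582 km/s.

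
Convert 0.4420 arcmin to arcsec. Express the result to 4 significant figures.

26.52 arcsec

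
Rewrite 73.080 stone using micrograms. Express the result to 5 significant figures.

1 stone = 6.35029e+9 micrograms.
So 73.080 × 6.35029e+9 ≈ 4.6408e+11 μg.

4.6408e+11 micrograms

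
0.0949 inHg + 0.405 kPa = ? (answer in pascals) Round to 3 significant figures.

726 Pa

0.0949 inHg = 321.368 Pa and 0.405 kPa = 405.000 Pa.
321.368 + 405.000 ≈ 726 Pa.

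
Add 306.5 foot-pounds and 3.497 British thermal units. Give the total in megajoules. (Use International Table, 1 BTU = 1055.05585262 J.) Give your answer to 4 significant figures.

306.5 ft·lbf = 0.000415558 MJ and 3.497 BTU = 0.00368953 MJ.
0.000415558 + 0.00368953 ≈ 0.004105 MJ.

0.004105 MJ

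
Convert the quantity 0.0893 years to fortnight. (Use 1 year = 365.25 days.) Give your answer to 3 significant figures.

2.33 fortnight

1 yr = 26.0893 fortnight.
Then 0.0893 × 26.0893 ≈ 2.33 fortnight.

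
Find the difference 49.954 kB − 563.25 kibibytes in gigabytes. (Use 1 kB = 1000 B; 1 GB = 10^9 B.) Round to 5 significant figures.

-0.00052681 GB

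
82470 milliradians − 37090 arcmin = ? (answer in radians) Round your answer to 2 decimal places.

71.68 rad

82470 mrad = 82.4700 rad and 37090 arcmin = 10.7890 rad.
82.4700 − 10.7890 ≈ 71.68 rad.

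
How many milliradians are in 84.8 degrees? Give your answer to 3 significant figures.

1480 mrad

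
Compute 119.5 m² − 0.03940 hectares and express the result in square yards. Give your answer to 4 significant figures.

119.5 m² = 142.921 yd² and 0.03940 ha = 471.220 yd².
142.921 − 471.220 ≈ -328.3 yd².

-328.3 yd²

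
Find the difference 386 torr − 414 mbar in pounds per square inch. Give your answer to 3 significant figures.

386 torr = 7.46400 psi and 414 mbar = 6.00456 psi.
7.46400 − 6.00456 ≈ 1.46 psi.

1.46 psi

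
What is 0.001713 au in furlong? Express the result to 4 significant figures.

1.274 × 10^6 furlong

1 au = 7.43646 × 10^8 furlong.
0.001713 × 7.43646 × 10^8 ≈ 1.274 × 10^6 furlong.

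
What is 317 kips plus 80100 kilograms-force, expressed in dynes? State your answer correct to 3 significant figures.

2.20 × 10^11 dyn

317 kip = 1.41009 × 10^11 dyn and 80100 kgf = 7.85513 × 10^10 dyn.
1.41009 × 10^11 + 7.85513 × 10^10 ≈ 2.20 × 10^11 dyn.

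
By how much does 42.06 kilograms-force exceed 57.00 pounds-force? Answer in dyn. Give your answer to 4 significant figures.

42.06 kgf = 4.12468 × 10^7 dyn and 57.00 lbf = 2.53549 × 10^7 dyn.
4.12468 × 10^7 − 2.53549 × 10^7 ≈ 1.589 × 10^7 dyn.

1.589 × 10^7 dyn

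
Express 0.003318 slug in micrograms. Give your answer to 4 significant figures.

1 slug = 1.45939 × 10^10 micrograms.
0.003318 × 1.45939 × 10^10 ≈ 4.842 × 10^7 μg.

4.842 × 10^7 micrograms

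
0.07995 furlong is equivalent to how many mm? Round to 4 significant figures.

16080 mm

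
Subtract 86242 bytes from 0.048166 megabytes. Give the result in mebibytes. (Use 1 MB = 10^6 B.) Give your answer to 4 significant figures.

-0.03631 MiB

0.048166 MB = 0.0459347 MiB and 86242 B = 0.0822468 MiB.
0.0459347 − 0.0822468 ≈ -0.03631 MiB.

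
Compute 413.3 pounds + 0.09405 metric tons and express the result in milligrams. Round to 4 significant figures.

413.3 lb = 1.87470e+8 mg and 0.09405 t = 9.40500e+7 mg.
1.87470e+8 + 9.40500e+7 ≈ 2.815e+8 mg.

2.815e+8 milligrams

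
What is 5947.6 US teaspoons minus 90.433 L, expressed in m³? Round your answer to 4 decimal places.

-0.0611 m³

5947.6 US tsp = 0.0293153 m³ and 90.433 L = 0.0904330 m³.
0.0293153 − 0.0904330 ≈ -0.0611 m³.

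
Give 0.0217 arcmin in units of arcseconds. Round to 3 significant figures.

1 arcminute = 60.0000 arcsec.
So 0.0217 × 60.0000 ≈ 1.30 arcsec.

1.30 arcseconds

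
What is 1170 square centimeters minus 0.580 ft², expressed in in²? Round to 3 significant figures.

97.8 square inches

1170 cm² = 181.350 in² and 0.580 ft² = 83.5200 in².
181.350 − 83.5200 ≈ 97.8 in².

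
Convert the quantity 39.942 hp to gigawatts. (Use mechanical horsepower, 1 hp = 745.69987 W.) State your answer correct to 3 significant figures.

2.98 × 10^-5 GW

1 hp = 7.45700 × 10^-7 GW.
39.942 × 7.45700 × 10^-7 ≈ 2.98 × 10^-5 GW.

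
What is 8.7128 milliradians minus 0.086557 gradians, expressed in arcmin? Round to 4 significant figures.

25.28 arcmin

8.7128 mrad = 29.9524 arcmin and 0.086557 grad = 4.67408 arcmin.
29.9524 − 4.67408 ≈ 25.28 arcmin.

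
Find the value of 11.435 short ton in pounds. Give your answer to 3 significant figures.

22900 pounds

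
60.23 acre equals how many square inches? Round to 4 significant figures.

3.778e+8 in²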